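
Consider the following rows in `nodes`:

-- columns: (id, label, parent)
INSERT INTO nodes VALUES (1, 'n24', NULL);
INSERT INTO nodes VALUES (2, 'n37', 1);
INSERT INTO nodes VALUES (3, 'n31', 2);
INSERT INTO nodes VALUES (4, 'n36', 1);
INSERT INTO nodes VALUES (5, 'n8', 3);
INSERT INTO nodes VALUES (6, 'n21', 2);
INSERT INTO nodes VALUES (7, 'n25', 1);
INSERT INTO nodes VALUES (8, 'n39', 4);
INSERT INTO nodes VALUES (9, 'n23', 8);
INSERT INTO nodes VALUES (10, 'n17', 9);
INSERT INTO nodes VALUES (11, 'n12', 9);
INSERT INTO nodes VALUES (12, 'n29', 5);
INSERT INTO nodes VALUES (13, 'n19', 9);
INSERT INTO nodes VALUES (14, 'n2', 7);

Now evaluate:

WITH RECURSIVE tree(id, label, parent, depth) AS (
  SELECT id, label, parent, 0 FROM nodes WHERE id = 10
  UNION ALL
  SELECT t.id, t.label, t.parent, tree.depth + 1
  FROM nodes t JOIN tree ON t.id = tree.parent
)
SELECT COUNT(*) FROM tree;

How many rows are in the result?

5

Base: id=10 (n17), parent=9, depth 0.
Iteration 1: join on id=9 -> n23 (id 9, parent=8, depth 1).
Iteration 2: join on id=8 -> n39 (id 8, parent=4, depth 2).
Iteration 3: join on id=4 -> n36 (id 4, parent=1, depth 3).
Iteration 4: join on id=1 -> n24 (id 1, parent=NULL, depth 4).
Iteration 5: parent is NULL; no match; recursion stops.
Total rows emitted: 5.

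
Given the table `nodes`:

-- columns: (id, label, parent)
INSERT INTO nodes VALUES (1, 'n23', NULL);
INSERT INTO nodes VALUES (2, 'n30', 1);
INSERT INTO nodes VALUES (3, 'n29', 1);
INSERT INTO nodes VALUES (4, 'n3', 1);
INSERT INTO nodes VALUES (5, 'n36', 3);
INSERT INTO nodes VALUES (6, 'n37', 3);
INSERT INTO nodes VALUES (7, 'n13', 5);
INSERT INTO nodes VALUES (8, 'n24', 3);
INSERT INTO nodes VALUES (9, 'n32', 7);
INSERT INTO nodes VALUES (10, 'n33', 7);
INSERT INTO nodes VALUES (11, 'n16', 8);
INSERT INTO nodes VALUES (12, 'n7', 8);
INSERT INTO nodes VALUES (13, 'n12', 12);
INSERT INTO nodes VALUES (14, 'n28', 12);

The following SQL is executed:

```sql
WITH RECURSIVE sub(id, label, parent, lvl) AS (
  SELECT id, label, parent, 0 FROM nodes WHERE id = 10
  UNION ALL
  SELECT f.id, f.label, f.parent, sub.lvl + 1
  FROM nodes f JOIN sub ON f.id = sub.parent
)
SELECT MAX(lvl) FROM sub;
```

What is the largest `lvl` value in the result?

Base: id=10 (n33), parent=7, lvl 0.
Iteration 1: join on id=7 -> n13 (id 7, parent=5, lvl 1).
Iteration 2: join on id=5 -> n36 (id 5, parent=3, lvl 2).
Iteration 3: join on id=3 -> n29 (id 3, parent=1, lvl 3).
Iteration 4: join on id=1 -> n23 (id 1, parent=NULL, lvl 4).
Iteration 5: parent is NULL; no match; recursion stops.
lvl values: 0, 1, 2, 3, 4; the maximum is 4.

4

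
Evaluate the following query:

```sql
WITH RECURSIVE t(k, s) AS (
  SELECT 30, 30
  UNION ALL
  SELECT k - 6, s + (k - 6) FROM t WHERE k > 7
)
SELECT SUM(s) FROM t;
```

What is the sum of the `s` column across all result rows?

Base: k=30, s=30.
Iteration 1: 30 > 7 holds -> k = 30 - 6 = 24, s = 30 + 24 = 54.
Iteration 2: 24 > 7 holds -> k = 24 - 6 = 18, s = 54 + 18 = 72.
Iteration 3: 18 > 7 holds -> k = 18 - 6 = 12, s = 72 + 12 = 84.
Iteration 4: 12 > 7 holds -> k = 12 - 6 = 6, s = 84 + 6 = 90.
Iteration 5: 6 > 7 fails; recursion stops.
SUM(s) = 30 + 54 + 72 + 84 + 90 = 330.

330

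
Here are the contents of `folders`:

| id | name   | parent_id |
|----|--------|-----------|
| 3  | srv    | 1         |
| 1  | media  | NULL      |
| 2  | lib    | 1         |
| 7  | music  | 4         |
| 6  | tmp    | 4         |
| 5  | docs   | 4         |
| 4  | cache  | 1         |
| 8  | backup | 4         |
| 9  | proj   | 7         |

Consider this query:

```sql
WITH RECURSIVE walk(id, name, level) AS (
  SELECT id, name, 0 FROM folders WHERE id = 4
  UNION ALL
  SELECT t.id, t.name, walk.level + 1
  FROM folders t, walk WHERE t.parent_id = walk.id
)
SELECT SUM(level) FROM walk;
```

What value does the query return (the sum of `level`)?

Base: id=4 (cache) at level 0.
Iteration 1: rows with parent_id in {4} -> docs (id 5, level 1), tmp (id 6, level 1), music (id 7, level 1), backup (id 8, level 1).
Iteration 2: rows with parent_id in {5,6,7,8} -> proj (id 9, level 2).
Iteration 3: no rows with parent_id in {9}; recursion stops.
SUM(level) = 0 + 1 + 1 + 1 + 1 + 2 = 6.

6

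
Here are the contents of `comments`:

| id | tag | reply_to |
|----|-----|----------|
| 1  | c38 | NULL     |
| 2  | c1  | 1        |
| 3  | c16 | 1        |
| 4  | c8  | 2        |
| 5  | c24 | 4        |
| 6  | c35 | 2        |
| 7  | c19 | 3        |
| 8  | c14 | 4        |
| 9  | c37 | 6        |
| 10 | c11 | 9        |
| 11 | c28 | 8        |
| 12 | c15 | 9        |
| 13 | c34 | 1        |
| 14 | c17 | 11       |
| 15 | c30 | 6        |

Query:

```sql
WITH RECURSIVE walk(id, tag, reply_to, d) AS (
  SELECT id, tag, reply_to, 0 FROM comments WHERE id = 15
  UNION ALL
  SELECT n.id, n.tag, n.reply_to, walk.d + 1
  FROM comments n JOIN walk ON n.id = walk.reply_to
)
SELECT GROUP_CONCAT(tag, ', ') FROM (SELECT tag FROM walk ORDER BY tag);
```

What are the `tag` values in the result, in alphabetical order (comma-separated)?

c1, c30, c35, c38

Base: id=15 (c30), reply_to=6, d 0.
Iteration 1: join on id=6 -> c35 (id 6, reply_to=2, d 1).
Iteration 2: join on id=2 -> c1 (id 2, reply_to=1, d 2).
Iteration 3: join on id=1 -> c38 (id 1, reply_to=NULL, d 3).
Iteration 4: reply_to is NULL; no match; recursion stops.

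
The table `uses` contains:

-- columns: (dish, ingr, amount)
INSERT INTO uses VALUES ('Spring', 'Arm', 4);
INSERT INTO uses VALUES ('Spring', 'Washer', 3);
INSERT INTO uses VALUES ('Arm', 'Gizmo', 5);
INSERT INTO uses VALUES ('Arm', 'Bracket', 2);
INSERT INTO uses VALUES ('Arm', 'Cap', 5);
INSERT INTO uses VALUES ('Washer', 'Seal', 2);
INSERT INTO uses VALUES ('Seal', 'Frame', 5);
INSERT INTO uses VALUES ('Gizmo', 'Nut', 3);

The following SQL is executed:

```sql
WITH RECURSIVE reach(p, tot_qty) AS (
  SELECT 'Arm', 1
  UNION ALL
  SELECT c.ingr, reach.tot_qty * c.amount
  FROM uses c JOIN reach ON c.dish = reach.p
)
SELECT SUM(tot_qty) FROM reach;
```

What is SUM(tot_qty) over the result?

28

Base: (Arm, tot_qty=1).
Iteration 1: components of {Arm} -> Bracket = 1*2 = 2, Cap = 1*5 = 5, Gizmo = 1*5 = 5.
Iteration 2: components of {Bracket,Cap,Gizmo} -> Nut = 5*3 = 15.
Iteration 3: no further components; recursion stops.
SUM(tot_qty) = 1 + 5 + 2 + 5 + 15 = 28.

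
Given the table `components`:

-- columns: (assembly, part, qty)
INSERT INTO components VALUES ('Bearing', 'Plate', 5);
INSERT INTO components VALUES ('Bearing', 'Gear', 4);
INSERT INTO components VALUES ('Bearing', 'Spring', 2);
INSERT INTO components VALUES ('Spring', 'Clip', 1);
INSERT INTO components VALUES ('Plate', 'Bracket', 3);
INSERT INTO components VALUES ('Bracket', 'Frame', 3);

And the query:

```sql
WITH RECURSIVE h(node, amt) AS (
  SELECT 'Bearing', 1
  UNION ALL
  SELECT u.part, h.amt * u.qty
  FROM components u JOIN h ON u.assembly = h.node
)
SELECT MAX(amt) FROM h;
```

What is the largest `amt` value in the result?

Base: (Bearing, amt=1).
Iteration 1: components of {Bearing} -> Gear = 1*4 = 4, Plate = 1*5 = 5, Spring = 1*2 = 2.
Iteration 2: components of {Gear,Plate,Spring} -> Bracket = 5*3 = 15, Clip = 2*1 = 2.
Iteration 3: components of {Bracket,Clip} -> Frame = 15*3 = 45.
Iteration 4: no further components; recursion stops.
amt values: 1, 5, 4, 2, 15, 2, 45; the maximum is 45.

45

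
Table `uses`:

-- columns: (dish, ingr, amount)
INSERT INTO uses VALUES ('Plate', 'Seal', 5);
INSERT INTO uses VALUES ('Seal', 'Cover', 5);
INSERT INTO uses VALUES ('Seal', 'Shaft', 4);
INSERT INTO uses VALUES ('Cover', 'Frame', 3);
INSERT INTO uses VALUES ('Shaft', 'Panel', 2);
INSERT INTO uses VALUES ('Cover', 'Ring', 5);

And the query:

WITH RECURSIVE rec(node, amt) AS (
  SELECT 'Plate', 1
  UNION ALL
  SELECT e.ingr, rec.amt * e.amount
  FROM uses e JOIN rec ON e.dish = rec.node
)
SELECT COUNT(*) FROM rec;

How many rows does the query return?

Base: (Plate, amt=1).
Iteration 1: components of {Plate} -> Seal = 1*5 = 5.
Iteration 2: components of {Seal} -> Cover = 5*5 = 25, Shaft = 5*4 = 20.
Iteration 3: components of {Cover,Shaft} -> Frame = 25*3 = 75, Panel = 20*2 = 40, Ring = 25*5 = 125.
Iteration 4: no further components; recursion stops.
Total rows emitted: 7.

7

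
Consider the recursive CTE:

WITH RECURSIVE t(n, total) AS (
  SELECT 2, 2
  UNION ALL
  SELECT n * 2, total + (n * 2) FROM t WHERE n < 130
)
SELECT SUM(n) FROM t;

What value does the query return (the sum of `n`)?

Base: n=2, total=2.
Iteration 1: 2 < 130 holds -> n = 2 * 2 = 4, total = 2 + 4 = 6.
Iteration 2: 4 < 130 holds -> n = 4 * 2 = 8, total = 6 + 8 = 14.
Iteration 3: 8 < 130 holds -> n = 8 * 2 = 16, total = 14 + 16 = 30.
Iteration 4: 16 < 130 holds -> n = 16 * 2 = 32, total = 30 + 32 = 62.
Iteration 5: 32 < 130 holds -> n = 32 * 2 = 64, total = 62 + 64 = 126.
Iteration 6: 64 < 130 holds -> n = 64 * 2 = 128, total = 126 + 128 = 254.
Iteration 7: 128 < 130 holds -> n = 128 * 2 = 256, total = 254 + 256 = 510.
Iteration 8: 256 < 130 fails; recursion stops.
SUM(n) = 2 + 4 + 8 + 16 + 32 + 64 + 128 + 256 = 510.

510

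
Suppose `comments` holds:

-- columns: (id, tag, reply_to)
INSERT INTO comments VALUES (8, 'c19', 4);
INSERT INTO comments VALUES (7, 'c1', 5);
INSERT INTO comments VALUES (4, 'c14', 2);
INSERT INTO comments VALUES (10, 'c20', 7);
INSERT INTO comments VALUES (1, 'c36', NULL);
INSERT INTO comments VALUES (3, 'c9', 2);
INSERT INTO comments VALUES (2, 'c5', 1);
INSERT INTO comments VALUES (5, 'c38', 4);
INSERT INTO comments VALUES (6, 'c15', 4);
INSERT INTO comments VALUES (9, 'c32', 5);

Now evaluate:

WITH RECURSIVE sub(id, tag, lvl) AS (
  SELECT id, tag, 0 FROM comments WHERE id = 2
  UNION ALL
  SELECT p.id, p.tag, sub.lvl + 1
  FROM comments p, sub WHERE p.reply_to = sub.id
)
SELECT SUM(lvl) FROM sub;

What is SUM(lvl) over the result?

18

Base: id=2 (c5) at lvl 0.
Iteration 1: rows with reply_to in {2} -> c9 (id 3, lvl 1), c14 (id 4, lvl 1).
Iteration 2: rows with reply_to in {3,4} -> c38 (id 5, lvl 2), c15 (id 6, lvl 2), c19 (id 8, lvl 2).
Iteration 3: rows with reply_to in {5,6,8} -> c1 (id 7, lvl 3), c32 (id 9, lvl 3).
Iteration 4: rows with reply_to in {7,9} -> c20 (id 10, lvl 4).
Iteration 5: no rows with reply_to in {10}; recursion stops.
SUM(lvl) = 0 + 1 + 1 + 2 + 2 + 2 + 3 + 3 + 4 = 18.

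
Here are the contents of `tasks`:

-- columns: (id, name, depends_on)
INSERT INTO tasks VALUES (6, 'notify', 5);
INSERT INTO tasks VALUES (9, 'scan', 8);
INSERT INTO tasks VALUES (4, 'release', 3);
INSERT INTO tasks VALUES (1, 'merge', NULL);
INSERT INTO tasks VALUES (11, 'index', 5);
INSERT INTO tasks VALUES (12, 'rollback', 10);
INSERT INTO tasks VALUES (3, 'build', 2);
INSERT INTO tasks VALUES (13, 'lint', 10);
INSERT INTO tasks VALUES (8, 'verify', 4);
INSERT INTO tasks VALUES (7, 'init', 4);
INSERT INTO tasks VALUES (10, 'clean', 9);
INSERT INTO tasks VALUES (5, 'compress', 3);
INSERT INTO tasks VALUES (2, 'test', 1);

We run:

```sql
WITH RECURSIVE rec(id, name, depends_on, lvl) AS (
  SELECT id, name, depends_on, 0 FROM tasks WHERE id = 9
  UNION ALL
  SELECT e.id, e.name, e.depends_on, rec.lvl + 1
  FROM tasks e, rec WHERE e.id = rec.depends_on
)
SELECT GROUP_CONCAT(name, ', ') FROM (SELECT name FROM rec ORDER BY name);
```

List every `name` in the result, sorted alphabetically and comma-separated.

Base: id=9 (scan), depends_on=8, lvl 0.
Iteration 1: join on id=8 -> verify (id 8, depends_on=4, lvl 1).
Iteration 2: join on id=4 -> release (id 4, depends_on=3, lvl 2).
Iteration 3: join on id=3 -> build (id 3, depends_on=2, lvl 3).
Iteration 4: join on id=2 -> test (id 2, depends_on=1, lvl 4).
Iteration 5: join on id=1 -> merge (id 1, depends_on=NULL, lvl 5).
Iteration 6: depends_on is NULL; no match; recursion stops.

build, merge, release, scan, test, verify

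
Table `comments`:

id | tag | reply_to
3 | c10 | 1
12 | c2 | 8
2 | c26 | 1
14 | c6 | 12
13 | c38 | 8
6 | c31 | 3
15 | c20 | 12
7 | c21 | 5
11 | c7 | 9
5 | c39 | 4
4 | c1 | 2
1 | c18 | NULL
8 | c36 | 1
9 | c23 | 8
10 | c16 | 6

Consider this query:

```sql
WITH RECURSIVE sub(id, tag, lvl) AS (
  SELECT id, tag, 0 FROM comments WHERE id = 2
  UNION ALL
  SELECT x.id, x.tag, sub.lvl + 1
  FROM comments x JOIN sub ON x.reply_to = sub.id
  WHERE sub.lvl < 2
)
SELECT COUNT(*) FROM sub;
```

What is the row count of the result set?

3

Base: id=2 (c26) at lvl 0.
Iteration 1: rows with reply_to in {2} -> c1 (id 4, lvl 1).
Iteration 2: rows with reply_to in {4} -> c39 (id 5, lvl 2).
Iteration 3: lvl < 2 fails for all current rows; recursion stops.
Total rows emitted: 3.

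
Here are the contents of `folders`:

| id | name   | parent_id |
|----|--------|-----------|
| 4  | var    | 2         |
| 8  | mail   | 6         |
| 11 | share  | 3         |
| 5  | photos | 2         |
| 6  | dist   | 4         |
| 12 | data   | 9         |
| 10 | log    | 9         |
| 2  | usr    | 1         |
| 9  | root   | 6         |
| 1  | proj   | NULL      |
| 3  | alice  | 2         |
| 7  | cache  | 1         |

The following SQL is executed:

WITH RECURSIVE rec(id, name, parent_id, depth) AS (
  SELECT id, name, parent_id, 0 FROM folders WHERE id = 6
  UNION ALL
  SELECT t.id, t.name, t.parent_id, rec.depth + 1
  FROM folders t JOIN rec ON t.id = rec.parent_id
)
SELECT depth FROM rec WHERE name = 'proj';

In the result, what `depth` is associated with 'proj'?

Base: id=6 (dist), parent_id=4, depth 0.
Iteration 1: join on id=4 -> var (id 4, parent_id=2, depth 1).
Iteration 2: join on id=2 -> usr (id 2, parent_id=1, depth 2).
Iteration 3: join on id=1 -> proj (id 1, parent_id=NULL, depth 3).
Iteration 4: parent_id is NULL; no match; recursion stops.

3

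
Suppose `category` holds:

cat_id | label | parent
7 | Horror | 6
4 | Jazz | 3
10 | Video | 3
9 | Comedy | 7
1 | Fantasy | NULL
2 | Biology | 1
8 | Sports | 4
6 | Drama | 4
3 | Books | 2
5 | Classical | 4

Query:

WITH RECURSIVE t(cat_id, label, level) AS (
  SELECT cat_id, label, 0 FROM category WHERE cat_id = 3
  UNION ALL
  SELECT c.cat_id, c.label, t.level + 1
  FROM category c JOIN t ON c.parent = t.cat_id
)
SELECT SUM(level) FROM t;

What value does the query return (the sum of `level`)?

Base: cat_id=3 (Books) at level 0.
Iteration 1: rows with parent in {3} -> Jazz (id 4, level 1), Video (id 10, level 1).
Iteration 2: rows with parent in {4,10} -> Classical (id 5, level 2), Drama (id 6, level 2), Sports (id 8, level 2).
Iteration 3: rows with parent in {5,6,8} -> Horror (id 7, level 3).
Iteration 4: rows with parent in {7} -> Comedy (id 9, level 4).
Iteration 5: no rows with parent in {9}; recursion stops.
SUM(level) = 0 + 1 + 1 + 2 + 2 + 2 + 3 + 4 = 15.

15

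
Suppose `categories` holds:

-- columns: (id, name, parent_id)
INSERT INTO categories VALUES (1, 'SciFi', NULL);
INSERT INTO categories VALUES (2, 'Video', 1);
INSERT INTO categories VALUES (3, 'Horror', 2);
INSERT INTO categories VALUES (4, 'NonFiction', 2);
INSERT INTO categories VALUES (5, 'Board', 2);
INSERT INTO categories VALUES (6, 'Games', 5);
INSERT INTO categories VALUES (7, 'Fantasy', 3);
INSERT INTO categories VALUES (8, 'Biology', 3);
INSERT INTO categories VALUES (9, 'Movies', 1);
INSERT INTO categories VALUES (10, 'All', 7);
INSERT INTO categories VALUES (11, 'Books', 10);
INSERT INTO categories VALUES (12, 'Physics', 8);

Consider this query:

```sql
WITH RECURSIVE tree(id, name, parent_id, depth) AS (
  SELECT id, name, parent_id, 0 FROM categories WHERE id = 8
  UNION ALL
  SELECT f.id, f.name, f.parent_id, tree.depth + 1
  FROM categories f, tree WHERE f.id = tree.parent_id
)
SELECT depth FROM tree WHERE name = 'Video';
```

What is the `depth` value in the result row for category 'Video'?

Base: id=8 (Biology), parent_id=3, depth 0.
Iteration 1: join on id=3 -> Horror (id 3, parent_id=2, depth 1).
Iteration 2: join on id=2 -> Video (id 2, parent_id=1, depth 2).
Iteration 3: join on id=1 -> SciFi (id 1, parent_id=NULL, depth 3).
Iteration 4: parent_id is NULL; no match; recursion stops.

2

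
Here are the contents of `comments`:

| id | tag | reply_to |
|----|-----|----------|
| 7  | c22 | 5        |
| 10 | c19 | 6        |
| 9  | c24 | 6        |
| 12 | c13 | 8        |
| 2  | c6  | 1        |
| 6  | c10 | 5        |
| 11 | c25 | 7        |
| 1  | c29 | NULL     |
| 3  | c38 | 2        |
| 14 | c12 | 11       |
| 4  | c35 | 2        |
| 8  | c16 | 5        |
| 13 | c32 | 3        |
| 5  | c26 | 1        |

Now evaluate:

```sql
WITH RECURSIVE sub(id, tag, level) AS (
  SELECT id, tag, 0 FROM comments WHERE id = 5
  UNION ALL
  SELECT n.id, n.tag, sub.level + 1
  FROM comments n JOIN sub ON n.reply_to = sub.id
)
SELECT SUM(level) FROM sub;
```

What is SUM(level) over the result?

14

Base: id=5 (c26) at level 0.
Iteration 1: rows with reply_to in {5} -> c10 (id 6, level 1), c22 (id 7, level 1), c16 (id 8, level 1).
Iteration 2: rows with reply_to in {6,7,8} -> c24 (id 9, level 2), c19 (id 10, level 2), c25 (id 11, level 2), c13 (id 12, level 2).
Iteration 3: rows with reply_to in {9,10,11,12} -> c12 (id 14, level 3).
Iteration 4: no rows with reply_to in {14}; recursion stops.
SUM(level) = 0 + 1 + 1 + 1 + 2 + 2 + 2 + 2 + 3 = 14.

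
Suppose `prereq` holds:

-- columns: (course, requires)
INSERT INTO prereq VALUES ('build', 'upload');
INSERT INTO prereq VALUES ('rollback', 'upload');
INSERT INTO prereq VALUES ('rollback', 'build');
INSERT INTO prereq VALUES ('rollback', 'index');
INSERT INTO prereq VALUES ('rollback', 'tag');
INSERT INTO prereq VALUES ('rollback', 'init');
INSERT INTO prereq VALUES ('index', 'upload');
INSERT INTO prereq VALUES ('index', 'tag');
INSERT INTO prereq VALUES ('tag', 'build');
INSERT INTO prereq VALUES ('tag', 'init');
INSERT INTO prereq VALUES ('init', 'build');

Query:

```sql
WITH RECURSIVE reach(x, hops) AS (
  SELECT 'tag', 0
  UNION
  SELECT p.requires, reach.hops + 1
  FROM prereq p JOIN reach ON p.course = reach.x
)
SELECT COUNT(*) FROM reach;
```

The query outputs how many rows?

6

Base: (tag, hops=0).
Iteration 1: edges from {tag} -> (build, hops=1), (init, hops=1).
Iteration 2: edges from {build,init} -> (build, hops=2), (upload, hops=2).
Iteration 3: edges from {build,upload} -> (upload, hops=3).
Iteration 4: no outgoing edges from {upload}; recursion stops.
Total rows emitted: 6.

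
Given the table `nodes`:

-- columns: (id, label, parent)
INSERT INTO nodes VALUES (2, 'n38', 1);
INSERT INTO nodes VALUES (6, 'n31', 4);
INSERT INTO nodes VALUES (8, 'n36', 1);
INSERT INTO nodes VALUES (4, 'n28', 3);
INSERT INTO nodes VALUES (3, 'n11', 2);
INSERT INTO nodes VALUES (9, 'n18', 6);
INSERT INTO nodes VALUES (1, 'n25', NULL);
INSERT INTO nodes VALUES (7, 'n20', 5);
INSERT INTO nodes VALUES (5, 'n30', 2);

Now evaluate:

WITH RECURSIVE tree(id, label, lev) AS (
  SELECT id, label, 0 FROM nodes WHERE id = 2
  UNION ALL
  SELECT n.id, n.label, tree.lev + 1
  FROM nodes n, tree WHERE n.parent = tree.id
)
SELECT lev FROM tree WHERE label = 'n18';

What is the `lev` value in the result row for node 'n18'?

4

Base: id=2 (n38) at lev 0.
Iteration 1: rows with parent in {2} -> n11 (id 3, lev 1), n30 (id 5, lev 1).
Iteration 2: rows with parent in {3,5} -> n28 (id 4, lev 2), n20 (id 7, lev 2).
Iteration 3: rows with parent in {4,7} -> n31 (id 6, lev 3).
Iteration 4: rows with parent in {6} -> n18 (id 9, lev 4).
Iteration 5: no rows with parent in {9}; recursion stops.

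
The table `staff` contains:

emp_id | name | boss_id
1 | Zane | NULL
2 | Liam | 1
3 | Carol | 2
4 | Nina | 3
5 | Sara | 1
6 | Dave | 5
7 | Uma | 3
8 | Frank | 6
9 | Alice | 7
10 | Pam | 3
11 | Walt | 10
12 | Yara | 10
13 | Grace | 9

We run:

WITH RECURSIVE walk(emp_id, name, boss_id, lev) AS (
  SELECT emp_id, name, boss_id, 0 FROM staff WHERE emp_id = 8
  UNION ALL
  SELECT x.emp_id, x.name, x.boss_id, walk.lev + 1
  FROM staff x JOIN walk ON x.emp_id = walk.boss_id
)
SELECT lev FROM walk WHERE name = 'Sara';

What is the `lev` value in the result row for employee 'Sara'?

2

Base: emp_id=8 (Frank), boss_id=6, lev 0.
Iteration 1: join on emp_id=6 -> Dave (id 6, boss_id=5, lev 1).
Iteration 2: join on emp_id=5 -> Sara (id 5, boss_id=1, lev 2).
Iteration 3: join on emp_id=1 -> Zane (id 1, boss_id=NULL, lev 3).
Iteration 4: boss_id is NULL; no match; recursion stops.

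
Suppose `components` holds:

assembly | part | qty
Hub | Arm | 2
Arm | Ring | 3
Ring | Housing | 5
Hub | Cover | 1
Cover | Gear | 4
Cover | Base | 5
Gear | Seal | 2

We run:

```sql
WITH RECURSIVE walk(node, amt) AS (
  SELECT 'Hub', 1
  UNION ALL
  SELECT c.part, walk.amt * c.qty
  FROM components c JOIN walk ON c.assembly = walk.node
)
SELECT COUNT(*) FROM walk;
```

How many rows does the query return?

8

Base: (Hub, amt=1).
Iteration 1: components of {Hub} -> Arm = 1*2 = 2, Cover = 1*1 = 1.
Iteration 2: components of {Arm,Cover} -> Base = 1*5 = 5, Gear = 1*4 = 4, Ring = 2*3 = 6.
Iteration 3: components of {Base,Gear,Ring} -> Housing = 6*5 = 30, Seal = 4*2 = 8.
Iteration 4: no further components; recursion stops.
Total rows emitted: 8.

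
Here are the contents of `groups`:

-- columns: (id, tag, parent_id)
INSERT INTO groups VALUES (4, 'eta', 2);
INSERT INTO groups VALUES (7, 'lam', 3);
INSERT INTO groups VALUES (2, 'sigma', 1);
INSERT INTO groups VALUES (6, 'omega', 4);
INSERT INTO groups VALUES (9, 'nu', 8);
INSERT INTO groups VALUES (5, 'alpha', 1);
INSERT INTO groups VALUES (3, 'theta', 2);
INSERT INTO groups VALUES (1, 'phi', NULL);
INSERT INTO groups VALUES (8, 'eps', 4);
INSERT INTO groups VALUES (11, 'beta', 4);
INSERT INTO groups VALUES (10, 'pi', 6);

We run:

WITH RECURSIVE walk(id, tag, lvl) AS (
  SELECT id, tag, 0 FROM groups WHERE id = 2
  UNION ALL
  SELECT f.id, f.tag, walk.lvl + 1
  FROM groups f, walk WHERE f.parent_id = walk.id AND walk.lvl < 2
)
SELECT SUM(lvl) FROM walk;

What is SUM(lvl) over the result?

10

Base: id=2 (sigma) at lvl 0.
Iteration 1: rows with parent_id in {2} -> theta (id 3, lvl 1), eta (id 4, lvl 1).
Iteration 2: rows with parent_id in {3,4} -> omega (id 6, lvl 2), lam (id 7, lvl 2), eps (id 8, lvl 2), beta (id 11, lvl 2).
Iteration 3: lvl < 2 fails for all current rows; recursion stops.
SUM(lvl) = 0 + 1 + 1 + 2 + 2 + 2 + 2 = 10.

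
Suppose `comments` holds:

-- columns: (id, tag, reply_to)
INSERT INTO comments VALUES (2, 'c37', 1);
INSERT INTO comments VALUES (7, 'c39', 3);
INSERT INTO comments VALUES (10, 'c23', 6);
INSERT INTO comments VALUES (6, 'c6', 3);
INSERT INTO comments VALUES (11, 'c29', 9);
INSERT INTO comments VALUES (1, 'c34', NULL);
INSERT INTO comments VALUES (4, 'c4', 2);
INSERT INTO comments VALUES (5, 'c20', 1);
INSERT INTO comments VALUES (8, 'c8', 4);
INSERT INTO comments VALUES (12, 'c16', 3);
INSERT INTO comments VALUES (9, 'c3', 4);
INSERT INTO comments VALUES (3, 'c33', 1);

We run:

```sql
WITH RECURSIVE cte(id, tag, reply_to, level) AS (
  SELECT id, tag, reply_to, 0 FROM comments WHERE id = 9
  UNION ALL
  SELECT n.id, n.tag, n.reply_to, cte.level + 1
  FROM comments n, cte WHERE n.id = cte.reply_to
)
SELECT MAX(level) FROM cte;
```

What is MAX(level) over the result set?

3

Base: id=9 (c3), reply_to=4, level 0.
Iteration 1: join on id=4 -> c4 (id 4, reply_to=2, level 1).
Iteration 2: join on id=2 -> c37 (id 2, reply_to=1, level 2).
Iteration 3: join on id=1 -> c34 (id 1, reply_to=NULL, level 3).
Iteration 4: reply_to is NULL; no match; recursion stops.
level values: 0, 1, 2, 3; the maximum is 3.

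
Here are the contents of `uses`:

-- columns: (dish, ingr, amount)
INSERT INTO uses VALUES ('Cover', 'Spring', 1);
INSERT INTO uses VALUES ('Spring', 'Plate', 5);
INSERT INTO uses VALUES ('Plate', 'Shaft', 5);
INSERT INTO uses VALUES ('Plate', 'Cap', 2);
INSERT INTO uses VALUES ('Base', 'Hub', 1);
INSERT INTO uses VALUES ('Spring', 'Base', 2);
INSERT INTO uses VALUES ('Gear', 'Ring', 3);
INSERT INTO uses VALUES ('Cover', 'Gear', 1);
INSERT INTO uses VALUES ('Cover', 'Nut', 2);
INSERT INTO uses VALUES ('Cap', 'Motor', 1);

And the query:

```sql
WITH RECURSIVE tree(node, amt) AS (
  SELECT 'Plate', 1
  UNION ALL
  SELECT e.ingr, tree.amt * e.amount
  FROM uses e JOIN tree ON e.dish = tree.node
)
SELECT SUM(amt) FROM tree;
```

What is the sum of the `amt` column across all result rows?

10

Base: (Plate, amt=1).
Iteration 1: components of {Plate} -> Cap = 1*2 = 2, Shaft = 1*5 = 5.
Iteration 2: components of {Cap,Shaft} -> Motor = 2*1 = 2.
Iteration 3: no further components; recursion stops.
SUM(amt) = 1 + 2 + 5 + 2 = 10.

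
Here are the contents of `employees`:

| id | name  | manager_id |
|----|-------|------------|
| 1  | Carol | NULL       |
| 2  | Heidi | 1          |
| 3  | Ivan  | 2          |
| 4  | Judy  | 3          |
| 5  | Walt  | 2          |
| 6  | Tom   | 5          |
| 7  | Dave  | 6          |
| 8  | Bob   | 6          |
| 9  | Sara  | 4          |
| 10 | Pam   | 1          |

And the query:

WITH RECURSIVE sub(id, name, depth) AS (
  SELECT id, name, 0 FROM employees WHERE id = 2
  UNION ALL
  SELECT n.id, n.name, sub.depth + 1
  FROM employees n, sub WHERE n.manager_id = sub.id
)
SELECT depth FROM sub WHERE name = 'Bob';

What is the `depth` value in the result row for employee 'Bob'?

3

Base: id=2 (Heidi) at depth 0.
Iteration 1: rows with manager_id in {2} -> Ivan (id 3, depth 1), Walt (id 5, depth 1).
Iteration 2: rows with manager_id in {3,5} -> Judy (id 4, depth 2), Tom (id 6, depth 2).
Iteration 3: rows with manager_id in {4,6} -> Dave (id 7, depth 3), Bob (id 8, depth 3), Sara (id 9, depth 3).
Iteration 4: no rows with manager_id in {7,8,9}; recursion stops.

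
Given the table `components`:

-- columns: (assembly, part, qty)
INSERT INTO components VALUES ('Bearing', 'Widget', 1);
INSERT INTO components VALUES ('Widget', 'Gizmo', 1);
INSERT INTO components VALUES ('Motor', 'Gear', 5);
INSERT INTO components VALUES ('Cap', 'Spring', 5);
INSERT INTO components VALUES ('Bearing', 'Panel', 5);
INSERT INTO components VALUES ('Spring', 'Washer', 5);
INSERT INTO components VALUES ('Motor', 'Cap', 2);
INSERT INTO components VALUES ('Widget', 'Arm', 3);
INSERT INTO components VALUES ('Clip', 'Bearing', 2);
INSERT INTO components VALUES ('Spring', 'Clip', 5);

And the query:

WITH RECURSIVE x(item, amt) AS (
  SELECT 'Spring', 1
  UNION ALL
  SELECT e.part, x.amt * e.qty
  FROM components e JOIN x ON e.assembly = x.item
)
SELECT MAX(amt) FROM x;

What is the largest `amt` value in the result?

Base: (Spring, amt=1).
Iteration 1: components of {Spring} -> Clip = 1*5 = 5, Washer = 1*5 = 5.
Iteration 2: components of {Clip,Washer} -> Bearing = 5*2 = 10.
Iteration 3: components of {Bearing} -> Panel = 10*5 = 50, Widget = 10*1 = 10.
Iteration 4: components of {Panel,Widget} -> Arm = 10*3 = 30, Gizmo = 10*1 = 10.
Iteration 5: no further components; recursion stops.
amt values: 1, 5, 5, 10, 50, 10, 30, 10; the maximum is 50.

50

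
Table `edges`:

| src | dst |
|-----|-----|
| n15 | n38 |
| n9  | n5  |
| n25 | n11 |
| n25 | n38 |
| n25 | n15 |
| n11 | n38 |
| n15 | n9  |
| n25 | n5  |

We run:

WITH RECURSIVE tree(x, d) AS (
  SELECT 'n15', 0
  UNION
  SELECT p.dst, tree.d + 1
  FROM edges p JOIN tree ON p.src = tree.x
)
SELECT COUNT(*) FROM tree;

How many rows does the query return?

4

Base: (n15, d=0).
Iteration 1: edges from {n15} -> (n38, d=1), (n9, d=1).
Iteration 2: edges from {n38,n9} -> (n5, d=2).
Iteration 3: no outgoing edges from {n5}; recursion stops.
Total rows emitted: 4.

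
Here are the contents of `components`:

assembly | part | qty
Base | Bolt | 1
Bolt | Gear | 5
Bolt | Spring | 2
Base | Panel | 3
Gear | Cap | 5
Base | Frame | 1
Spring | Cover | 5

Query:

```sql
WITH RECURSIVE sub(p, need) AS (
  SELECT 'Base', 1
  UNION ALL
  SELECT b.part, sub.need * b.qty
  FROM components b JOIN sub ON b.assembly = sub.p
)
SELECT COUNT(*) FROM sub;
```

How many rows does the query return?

Base: (Base, need=1).
Iteration 1: components of {Base} -> Bolt = 1*1 = 1, Frame = 1*1 = 1, Panel = 1*3 = 3.
Iteration 2: components of {Bolt,Frame,Panel} -> Gear = 1*5 = 5, Spring = 1*2 = 2.
Iteration 3: components of {Gear,Spring} -> Cap = 5*5 = 25, Cover = 2*5 = 10.
Iteration 4: no further components; recursion stops.
Total rows emitted: 8.

8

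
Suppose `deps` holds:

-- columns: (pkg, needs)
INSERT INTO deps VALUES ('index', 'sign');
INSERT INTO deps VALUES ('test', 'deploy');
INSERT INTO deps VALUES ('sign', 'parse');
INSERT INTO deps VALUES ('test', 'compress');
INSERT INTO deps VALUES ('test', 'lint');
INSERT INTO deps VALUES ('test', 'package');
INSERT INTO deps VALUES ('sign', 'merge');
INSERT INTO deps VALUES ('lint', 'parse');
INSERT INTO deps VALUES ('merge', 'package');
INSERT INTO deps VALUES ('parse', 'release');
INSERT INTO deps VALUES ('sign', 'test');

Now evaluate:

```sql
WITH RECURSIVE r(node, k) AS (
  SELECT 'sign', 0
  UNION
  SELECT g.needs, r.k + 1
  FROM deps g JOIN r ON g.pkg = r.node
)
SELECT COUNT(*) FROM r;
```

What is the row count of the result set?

11

Base: (sign, k=0).
Iteration 1: edges from {sign} -> (merge, k=1), (parse, k=1), (test, k=1).
Iteration 2: edges from {merge,parse,test} -> (compress, k=2), (deploy, k=2), (lint, k=2), (package, k=2), (release, k=2). [UNION drops 1 duplicate row(s)]
Iteration 3: edges from {compress,deploy,lint,package,release} -> (parse, k=3).
Iteration 4: edges from {parse} -> (release, k=4).
Iteration 5: no outgoing edges from {release}; recursion stops.
Total rows emitted: 11.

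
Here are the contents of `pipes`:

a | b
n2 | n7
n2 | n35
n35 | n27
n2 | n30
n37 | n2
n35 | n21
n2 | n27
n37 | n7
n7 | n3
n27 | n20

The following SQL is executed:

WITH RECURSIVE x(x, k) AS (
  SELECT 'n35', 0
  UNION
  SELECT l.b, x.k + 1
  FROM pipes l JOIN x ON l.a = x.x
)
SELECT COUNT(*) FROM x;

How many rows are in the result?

Base: (n35, k=0).
Iteration 1: edges from {n35} -> (n21, k=1), (n27, k=1).
Iteration 2: edges from {n21,n27} -> (n20, k=2).
Iteration 3: no outgoing edges from {n20}; recursion stops.
Total rows emitted: 4.

4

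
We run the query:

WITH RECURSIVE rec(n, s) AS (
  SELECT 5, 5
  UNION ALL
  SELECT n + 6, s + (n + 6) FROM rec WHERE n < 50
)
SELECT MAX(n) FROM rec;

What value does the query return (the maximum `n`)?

Base: n=5, s=5.
Iteration 1: 5 < 50 holds -> n = 5 + 6 = 11, s = 5 + 11 = 16.
Iteration 2: 11 < 50 holds -> n = 11 + 6 = 17, s = 16 + 17 = 33.
Iteration 3: 17 < 50 holds -> n = 17 + 6 = 23, s = 33 + 23 = 56.
Iteration 4: 23 < 50 holds -> n = 23 + 6 = 29, s = 56 + 29 = 85.
Iteration 5: 29 < 50 holds -> n = 29 + 6 = 35, s = 85 + 35 = 120.
Iteration 6: 35 < 50 holds -> n = 35 + 6 = 41, s = 120 + 41 = 161.
Iteration 7: 41 < 50 holds -> n = 41 + 6 = 47, s = 161 + 47 = 208.
Iteration 8: 47 < 50 holds -> n = 47 + 6 = 53, s = 208 + 53 = 261.
Iteration 9: 53 < 50 fails; recursion stops.
n values: 5, 11, 17, 23, 29, 35, 41, 47, 53; the maximum is 53.

53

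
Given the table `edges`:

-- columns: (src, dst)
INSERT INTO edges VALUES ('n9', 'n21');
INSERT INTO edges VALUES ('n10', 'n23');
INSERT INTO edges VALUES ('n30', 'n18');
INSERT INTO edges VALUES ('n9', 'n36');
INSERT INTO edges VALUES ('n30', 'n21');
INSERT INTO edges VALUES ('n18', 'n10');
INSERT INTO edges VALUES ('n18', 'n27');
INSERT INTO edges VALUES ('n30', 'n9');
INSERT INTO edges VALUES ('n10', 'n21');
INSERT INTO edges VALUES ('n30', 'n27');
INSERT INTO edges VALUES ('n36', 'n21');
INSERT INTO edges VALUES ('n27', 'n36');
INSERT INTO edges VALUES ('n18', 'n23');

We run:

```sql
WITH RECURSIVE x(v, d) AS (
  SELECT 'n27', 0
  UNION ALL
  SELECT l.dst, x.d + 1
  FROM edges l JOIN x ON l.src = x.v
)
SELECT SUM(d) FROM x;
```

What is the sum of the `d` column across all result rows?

Base: (n27, d=0).
Iteration 1: edges from {n27} -> (n36, d=1).
Iteration 2: edges from {n36} -> (n21, d=2).
Iteration 3: no outgoing edges from {n21}; recursion stops.
SUM(d) = 0 + 1 + 2 = 3.

3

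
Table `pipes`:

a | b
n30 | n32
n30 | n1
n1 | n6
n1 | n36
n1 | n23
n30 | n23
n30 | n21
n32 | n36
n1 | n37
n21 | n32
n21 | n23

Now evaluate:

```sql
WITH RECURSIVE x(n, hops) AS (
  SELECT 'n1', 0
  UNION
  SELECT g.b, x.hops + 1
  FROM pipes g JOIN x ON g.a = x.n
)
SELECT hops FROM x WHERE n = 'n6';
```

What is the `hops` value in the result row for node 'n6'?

1

Base: (n1, hops=0).
Iteration 1: edges from {n1} -> (n23, hops=1), (n36, hops=1), (n37, hops=1), (n6, hops=1).
Iteration 2: no outgoing edges from {n23,n36,n37,n6}; recursion stops.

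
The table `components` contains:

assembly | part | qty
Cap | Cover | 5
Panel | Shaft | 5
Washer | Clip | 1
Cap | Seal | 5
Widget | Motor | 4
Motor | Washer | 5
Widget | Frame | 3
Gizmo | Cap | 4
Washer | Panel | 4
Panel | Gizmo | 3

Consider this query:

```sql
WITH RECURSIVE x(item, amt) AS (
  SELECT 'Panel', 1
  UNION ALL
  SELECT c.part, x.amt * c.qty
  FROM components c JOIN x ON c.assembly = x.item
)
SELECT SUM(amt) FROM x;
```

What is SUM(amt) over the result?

Base: (Panel, amt=1).
Iteration 1: components of {Panel} -> Gizmo = 1*3 = 3, Shaft = 1*5 = 5.
Iteration 2: components of {Gizmo,Shaft} -> Cap = 3*4 = 12.
Iteration 3: components of {Cap} -> Cover = 12*5 = 60, Seal = 12*5 = 60.
Iteration 4: no further components; recursion stops.
SUM(amt) = 1 + 3 + 5 + 12 + 60 + 60 = 141.

141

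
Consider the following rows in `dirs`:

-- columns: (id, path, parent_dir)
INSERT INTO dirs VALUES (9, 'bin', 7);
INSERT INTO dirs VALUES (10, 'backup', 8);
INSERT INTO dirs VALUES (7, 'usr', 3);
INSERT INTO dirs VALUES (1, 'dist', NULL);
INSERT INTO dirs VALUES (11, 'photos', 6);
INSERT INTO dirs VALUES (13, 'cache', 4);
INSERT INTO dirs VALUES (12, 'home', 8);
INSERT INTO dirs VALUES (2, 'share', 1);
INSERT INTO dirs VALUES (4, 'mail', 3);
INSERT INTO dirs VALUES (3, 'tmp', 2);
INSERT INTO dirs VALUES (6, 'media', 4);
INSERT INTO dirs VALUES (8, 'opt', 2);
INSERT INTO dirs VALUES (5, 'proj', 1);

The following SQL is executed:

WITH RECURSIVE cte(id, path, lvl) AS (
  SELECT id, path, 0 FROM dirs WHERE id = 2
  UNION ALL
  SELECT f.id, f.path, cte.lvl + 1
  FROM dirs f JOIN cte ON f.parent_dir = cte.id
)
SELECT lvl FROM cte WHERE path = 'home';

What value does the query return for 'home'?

2

Base: id=2 (share) at lvl 0.
Iteration 1: rows with parent_dir in {2} -> tmp (id 3, lvl 1), opt (id 8, lvl 1).
Iteration 2: rows with parent_dir in {3,8} -> mail (id 4, lvl 2), usr (id 7, lvl 2), backup (id 10, lvl 2), home (id 12, lvl 2).
Iteration 3: rows with parent_dir in {4,7,10,12} -> media (id 6, lvl 3), bin (id 9, lvl 3), cache (id 13, lvl 3).
Iteration 4: rows with parent_dir in {6,9,13} -> photos (id 11, lvl 4).
Iteration 5: no rows with parent_dir in {11}; recursion stops.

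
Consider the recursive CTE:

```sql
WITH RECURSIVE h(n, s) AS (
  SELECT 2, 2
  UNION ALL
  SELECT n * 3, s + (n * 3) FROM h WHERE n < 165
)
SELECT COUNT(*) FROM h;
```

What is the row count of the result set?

Base: n=2, s=2.
Iteration 1: 2 < 165 holds -> n = 2 * 3 = 6, s = 2 + 6 = 8.
Iteration 2: 6 < 165 holds -> n = 6 * 3 = 18, s = 8 + 18 = 26.
Iteration 3: 18 < 165 holds -> n = 18 * 3 = 54, s = 26 + 54 = 80.
Iteration 4: 54 < 165 holds -> n = 54 * 3 = 162, s = 80 + 162 = 242.
Iteration 5: 162 < 165 holds -> n = 162 * 3 = 486, s = 242 + 486 = 728.
Iteration 6: 486 < 165 fails; recursion stops.
Total rows emitted: 6.

6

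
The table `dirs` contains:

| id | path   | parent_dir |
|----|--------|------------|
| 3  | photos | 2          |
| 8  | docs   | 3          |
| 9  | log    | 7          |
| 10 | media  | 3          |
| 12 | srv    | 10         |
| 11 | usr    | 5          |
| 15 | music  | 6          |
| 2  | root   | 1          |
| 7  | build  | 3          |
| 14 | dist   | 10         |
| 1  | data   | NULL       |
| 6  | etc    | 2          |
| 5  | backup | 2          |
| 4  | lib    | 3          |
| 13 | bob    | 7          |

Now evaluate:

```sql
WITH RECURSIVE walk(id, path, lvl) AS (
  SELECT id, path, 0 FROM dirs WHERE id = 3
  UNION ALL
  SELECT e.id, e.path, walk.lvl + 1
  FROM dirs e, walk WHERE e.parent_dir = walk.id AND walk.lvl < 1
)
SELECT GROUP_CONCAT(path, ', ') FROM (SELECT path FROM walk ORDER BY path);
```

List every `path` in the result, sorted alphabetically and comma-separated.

Base: id=3 (photos) at lvl 0.
Iteration 1: rows with parent_dir in {3} -> lib (id 4, lvl 1), build (id 7, lvl 1), docs (id 8, lvl 1), media (id 10, lvl 1).
Iteration 2: lvl < 1 fails for all current rows; recursion stops.

build, docs, lib, media, photos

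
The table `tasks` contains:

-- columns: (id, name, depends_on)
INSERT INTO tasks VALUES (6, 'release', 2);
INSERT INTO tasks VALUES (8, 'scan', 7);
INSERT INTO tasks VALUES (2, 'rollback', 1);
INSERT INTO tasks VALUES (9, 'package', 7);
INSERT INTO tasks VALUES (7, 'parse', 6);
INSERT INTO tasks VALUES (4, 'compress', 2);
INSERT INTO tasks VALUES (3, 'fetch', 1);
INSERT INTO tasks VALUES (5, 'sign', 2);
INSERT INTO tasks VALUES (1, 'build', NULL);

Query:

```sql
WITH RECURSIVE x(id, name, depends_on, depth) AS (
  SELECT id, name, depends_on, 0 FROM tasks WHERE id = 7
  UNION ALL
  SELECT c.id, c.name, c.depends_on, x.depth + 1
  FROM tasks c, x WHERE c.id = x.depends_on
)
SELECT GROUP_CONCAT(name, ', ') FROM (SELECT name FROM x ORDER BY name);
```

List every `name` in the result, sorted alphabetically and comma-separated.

build, parse, release, rollback

Base: id=7 (parse), depends_on=6, depth 0.
Iteration 1: join on id=6 -> release (id 6, depends_on=2, depth 1).
Iteration 2: join on id=2 -> rollback (id 2, depends_on=1, depth 2).
Iteration 3: join on id=1 -> build (id 1, depends_on=NULL, depth 3).
Iteration 4: depends_on is NULL; no match; recursion stops.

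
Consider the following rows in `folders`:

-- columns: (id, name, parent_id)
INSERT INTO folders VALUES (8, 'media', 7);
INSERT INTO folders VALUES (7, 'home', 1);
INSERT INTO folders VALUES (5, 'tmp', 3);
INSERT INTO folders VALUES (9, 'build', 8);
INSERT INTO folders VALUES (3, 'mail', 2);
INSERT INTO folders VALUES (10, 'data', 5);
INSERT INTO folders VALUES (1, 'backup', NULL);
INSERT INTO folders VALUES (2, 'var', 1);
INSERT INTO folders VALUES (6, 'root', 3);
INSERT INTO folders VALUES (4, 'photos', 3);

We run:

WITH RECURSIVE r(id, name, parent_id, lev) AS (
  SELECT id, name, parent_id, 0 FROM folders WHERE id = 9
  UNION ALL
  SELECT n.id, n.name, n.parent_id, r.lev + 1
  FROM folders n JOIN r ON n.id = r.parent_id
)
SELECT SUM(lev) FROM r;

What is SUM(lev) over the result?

6

Base: id=9 (build), parent_id=8, lev 0.
Iteration 1: join on id=8 -> media (id 8, parent_id=7, lev 1).
Iteration 2: join on id=7 -> home (id 7, parent_id=1, lev 2).
Iteration 3: join on id=1 -> backup (id 1, parent_id=NULL, lev 3).
Iteration 4: parent_id is NULL; no match; recursion stops.
SUM(lev) = 0 + 1 + 2 + 3 = 6.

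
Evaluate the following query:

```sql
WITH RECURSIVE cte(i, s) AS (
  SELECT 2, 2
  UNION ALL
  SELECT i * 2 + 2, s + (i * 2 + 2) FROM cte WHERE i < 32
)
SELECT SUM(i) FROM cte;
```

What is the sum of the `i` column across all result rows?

Base: i=2, s=2.
Iteration 1: 2 < 32 holds -> i = 2 * 2 + 2 = 6, s = 2 + 6 = 8.
Iteration 2: 6 < 32 holds -> i = 6 * 2 + 2 = 14, s = 8 + 14 = 22.
Iteration 3: 14 < 32 holds -> i = 14 * 2 + 2 = 30, s = 22 + 30 = 52.
Iteration 4: 30 < 32 holds -> i = 30 * 2 + 2 = 62, s = 52 + 62 = 114.
Iteration 5: 62 < 32 fails; recursion stops.
SUM(i) = 2 + 6 + 14 + 30 + 62 = 114.

114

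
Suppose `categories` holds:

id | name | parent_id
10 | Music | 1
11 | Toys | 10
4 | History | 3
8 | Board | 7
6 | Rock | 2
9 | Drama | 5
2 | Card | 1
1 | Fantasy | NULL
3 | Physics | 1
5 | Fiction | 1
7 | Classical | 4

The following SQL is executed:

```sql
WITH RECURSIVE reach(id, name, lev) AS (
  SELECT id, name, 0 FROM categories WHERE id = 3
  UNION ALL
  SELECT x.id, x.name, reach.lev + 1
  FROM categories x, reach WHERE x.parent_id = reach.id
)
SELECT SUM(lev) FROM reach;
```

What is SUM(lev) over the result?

6

Base: id=3 (Physics) at lev 0.
Iteration 1: rows with parent_id in {3} -> History (id 4, lev 1).
Iteration 2: rows with parent_id in {4} -> Classical (id 7, lev 2).
Iteration 3: rows with parent_id in {7} -> Board (id 8, lev 3).
Iteration 4: no rows with parent_id in {8}; recursion stops.
SUM(lev) = 0 + 1 + 2 + 3 = 6.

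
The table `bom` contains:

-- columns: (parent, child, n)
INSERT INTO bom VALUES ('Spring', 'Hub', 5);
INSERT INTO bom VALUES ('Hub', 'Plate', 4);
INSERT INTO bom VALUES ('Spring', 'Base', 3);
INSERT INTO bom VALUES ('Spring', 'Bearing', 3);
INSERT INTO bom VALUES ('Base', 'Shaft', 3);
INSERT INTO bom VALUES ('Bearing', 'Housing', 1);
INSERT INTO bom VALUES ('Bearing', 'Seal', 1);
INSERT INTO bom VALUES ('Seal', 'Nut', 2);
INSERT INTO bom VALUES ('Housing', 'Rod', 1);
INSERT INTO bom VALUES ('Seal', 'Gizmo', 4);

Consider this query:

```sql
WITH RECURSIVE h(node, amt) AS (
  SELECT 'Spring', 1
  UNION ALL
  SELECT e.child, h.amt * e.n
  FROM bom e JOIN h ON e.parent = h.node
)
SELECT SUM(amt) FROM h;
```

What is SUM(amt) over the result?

Base: (Spring, amt=1).
Iteration 1: components of {Spring} -> Base = 1*3 = 3, Bearing = 1*3 = 3, Hub = 1*5 = 5.
Iteration 2: components of {Base,Bearing,Hub} -> Housing = 3*1 = 3, Plate = 5*4 = 20, Seal = 3*1 = 3, Shaft = 3*3 = 9.
Iteration 3: components of {Housing,Plate,Seal,Shaft} -> Gizmo = 3*4 = 12, Nut = 3*2 = 6, Rod = 3*1 = 3.
Iteration 4: no further components; recursion stops.
SUM(amt) = 1 + 5 + 3 + 3 + 20 + 9 + 3 + 3 + 3 + 6 + 12 = 68.

68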